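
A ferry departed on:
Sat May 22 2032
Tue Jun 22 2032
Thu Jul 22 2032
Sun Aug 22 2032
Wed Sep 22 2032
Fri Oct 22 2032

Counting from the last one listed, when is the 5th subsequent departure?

The day-of-month is always 22 (31, 30, 31, 31, 30 days between events).
So this recurs on the 22nd of each month.
Next: November 2032 → Mon Nov 22 2032.
Next: December 2032 → Wed Dec 22 2032.
January 2033: Sat Jan 22 2033.
Next: February 2033 → Tue Feb 22 2033.
March 2033: Tue Mar 22 2033.

Tue Mar 22 2033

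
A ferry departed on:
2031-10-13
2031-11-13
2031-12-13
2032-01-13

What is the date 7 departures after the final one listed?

Each date is the 13th; the gaps (31, 30, 31) track the month lengths.
The rule is the 13th of each month.
February 2032: 2032-02-13.
Next: March 2032 → 2032-03-13.
Next: April 2032 → 2032-04-13.
Next: May 2032 → 2032-05-13.
June 2032: 2032-06-13.
Next: July 2032 → 2032-07-13.
Next: August 2032 → 2032-08-13.

2032-08-13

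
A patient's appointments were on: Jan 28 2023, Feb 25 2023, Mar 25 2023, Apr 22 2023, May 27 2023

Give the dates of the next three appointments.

Jun 24 2023, Jul 22 2023, Aug 26 2023

These are Saturdays at 28- or 35-day spacing (28, 28, 28, 35).
The pattern: 4th Saturday of the month.
June 2023 — 4th Saturday is Jun 24 2023.
July 2023 — 4th Saturday is Jul 22 2023.
August 2023 — 4th Saturday is Aug 26 2023.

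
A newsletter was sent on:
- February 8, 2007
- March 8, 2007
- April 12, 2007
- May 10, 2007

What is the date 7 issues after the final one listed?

All dates are Thursdays, 28, 35, 28 days apart.
Specifically, the 2nd Thursday of each month.
June 2007 — 2nd Thursday is June 14, 2007.
July 2007 — 2nd Thursday is July 12, 2007.
August 2007 — 2nd Thursday is August 9, 2007.
2nd Thursday of September 2007: September 13, 2007.
2nd Thursday of October 2007: October 11, 2007.
November 2007 — 2nd Thursday is November 8, 2007.
December 2007 — 2nd Thursday is December 13, 2007.

December 13, 2007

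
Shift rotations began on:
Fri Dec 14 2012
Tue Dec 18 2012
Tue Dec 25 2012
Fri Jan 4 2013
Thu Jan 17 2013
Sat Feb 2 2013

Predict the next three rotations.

Thu Feb 21 2013, Fri Mar 15 2013, Tue Apr 9 2013

Intervals are 4, 7, 10, 13, 16 days — an arithmetic progression with common difference 3.
Next gap: 19 days. Sat Feb 2 2013 + 19 days = Thu Feb 21 2013.
Next gap: 22 days. Thu Feb 21 2013 + 22 days = Fri Mar 15 2013.
Next gap: 25 days. Fri Mar 15 2013 + 25 days = Tue Apr 9 2013.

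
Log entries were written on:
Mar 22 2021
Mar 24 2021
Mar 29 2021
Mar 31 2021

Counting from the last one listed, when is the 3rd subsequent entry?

Every event lands on a Monday or Wednesday (gaps cycle 2, 5, 2).
So the schedule is: every Monday and Wednesday.
Next Monday: Apr 5 2021.
Next Wednesday: Apr 7 2021.
Next Monday: Apr 12 2021.

Apr 12 2021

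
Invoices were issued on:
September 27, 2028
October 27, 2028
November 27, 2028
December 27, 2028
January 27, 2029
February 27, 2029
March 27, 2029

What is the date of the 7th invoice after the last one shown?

October 27, 2029

The day-of-month is always 27 (30, 31, 30, 31, 31, 28 days between events).
So this recurs on the 27th of each month.
April 2029: April 27, 2029.
Next: May 2029 → May 27, 2029.
June 2029: June 27, 2029.
Next: July 2029 → July 27, 2029.
August 2029: August 27, 2029.
Next: September 2029 → September 27, 2029.
October 2029: October 27, 2029.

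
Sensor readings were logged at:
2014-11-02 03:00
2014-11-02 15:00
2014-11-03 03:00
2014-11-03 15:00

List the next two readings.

2014-11-04 03:00, 2014-11-04 15:00

The interval is a steady 12 hours (12, 12, 12).
2014-11-03 15:00 + 12 h = 2014-11-04 03:00.
2014-11-04 03:00 + 12 h = 2014-11-04 15:00.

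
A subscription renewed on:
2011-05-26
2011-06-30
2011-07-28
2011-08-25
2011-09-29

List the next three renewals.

2011-10-27, 2011-11-24, 2011-12-29

All Thursdays; the gaps (35, 28, 28, 35) vary with month length.
This is the last Thursday of each month.
Last Thursday of October 2011: 2011-10-27.
November 2011 ends with Thursday 2011-11-24.
Last Thursday of December 2011: 2011-12-29.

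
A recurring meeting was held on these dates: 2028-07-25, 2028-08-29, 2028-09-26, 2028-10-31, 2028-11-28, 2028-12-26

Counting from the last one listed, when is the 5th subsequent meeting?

2029-05-29

All Tuesdays; the gaps (35, 28, 35, 28, 28) vary with month length.
This is the last Tuesday of each month.
Last Tuesday of January 2029: 2029-01-30.
Last Tuesday of February 2029: 2029-02-27.
Last Tuesday of March 2029: 2029-03-27.
Last Tuesday of April 2029: 2029-04-24.
May 2029 ends with Tuesday 2029-05-29.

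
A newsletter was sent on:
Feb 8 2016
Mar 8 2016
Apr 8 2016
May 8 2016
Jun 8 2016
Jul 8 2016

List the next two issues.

Gaps: 29, 31, 30, 31, 30 days — not constant. Every event is on the 8th of the month.
Pattern: the 8th of each month.
August 2016: Aug 8 2016.
September 2016: Sep 8 2016.

Aug 8 2016, Sep 8 2016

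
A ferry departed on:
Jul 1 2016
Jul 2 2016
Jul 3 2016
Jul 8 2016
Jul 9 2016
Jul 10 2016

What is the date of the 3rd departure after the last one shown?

Every event lands on a Friday or Saturday or Sunday (gaps cycle 1, 1, 5, 1, 1).
So the schedule is: every Friday, Saturday and Sunday.
Next Friday: Jul 15 2016.
Next Saturday: Jul 16 2016.
Next Sunday: Jul 17 2016.

Jul 17 2016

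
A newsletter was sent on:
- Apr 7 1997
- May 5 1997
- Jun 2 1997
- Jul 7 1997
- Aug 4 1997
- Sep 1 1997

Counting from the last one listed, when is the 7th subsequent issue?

All dates are Mondays, 28, 28, 35, 28, 28 days apart.
Specifically, the 1st Monday of each month.
1st Monday of October 1997: Oct 6 1997.
1st Monday of November 1997: Nov 3 1997.
1st Monday of December 1997: Dec 1 1997.
1st Monday of January 1998: Jan 5 1998.
1st Monday of February 1998: Feb 2 1998.
1st Monday of March 1998: Mar 2 1998.
1st Monday of April 1998: Apr 6 1998.

Apr 6 1998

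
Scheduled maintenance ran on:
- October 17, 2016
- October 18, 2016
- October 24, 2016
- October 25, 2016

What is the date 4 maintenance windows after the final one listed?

Every event lands on a Monday or Tuesday (gaps cycle 1, 6, 1).
So the schedule is: every Monday and Tuesday.
Next Monday: October 31, 2016.
The following Tuesday is November 1, 2016.
Next Monday: November 7, 2016.
The following Tuesday is November 8, 2016.

November 8, 2016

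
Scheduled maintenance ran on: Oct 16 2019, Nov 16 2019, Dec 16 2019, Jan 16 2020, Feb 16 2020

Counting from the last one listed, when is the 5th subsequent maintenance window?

Each date is the 16th; the gaps (31, 30, 31, 31) track the month lengths.
The rule is the 16th of each month.
March 2020: Mar 16 2020.
April 2020: Apr 16 2020.
Next: May 2020 → May 16 2020.
Next: June 2020 → Jun 16 2020.
July 2020: Jul 16 2020.

Jul 16 2020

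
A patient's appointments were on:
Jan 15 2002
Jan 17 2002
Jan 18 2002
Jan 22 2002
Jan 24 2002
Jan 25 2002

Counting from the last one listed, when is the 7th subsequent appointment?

Every event lands on a Tuesday or Thursday or Friday (gaps cycle 2, 1, 4, 2, 1).
So the schedule is: every Tuesday, Thursday and Friday.
The following Tuesday is Jan 29 2002.
The following Thursday is Jan 31 2002.
Next Friday: Feb 1 2002.
Next Tuesday: Feb 5 2002.
The following Thursday is Feb 7 2002.
The following Friday is Feb 8 2002.
Next Tuesday: Feb 12 2002.

Feb 12 2002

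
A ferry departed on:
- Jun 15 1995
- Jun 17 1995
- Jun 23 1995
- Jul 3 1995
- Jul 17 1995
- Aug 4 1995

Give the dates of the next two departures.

Gaps: 2, 6, 10, 14, 18 days — each gap is 4 larger than the previous one.
Next gap: 22 days. Aug 4 1995 + 22 days = Aug 26 1995.
Next gap: 26 days. Aug 26 1995 + 26 days = Sep 21 1995.

Aug 26 1995, Sep 21 1995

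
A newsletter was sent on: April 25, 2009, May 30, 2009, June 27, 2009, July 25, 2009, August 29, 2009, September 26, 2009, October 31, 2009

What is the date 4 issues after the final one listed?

February 27, 2010

Every date is a Saturday; gaps 35, 28, 28, 35, 28, 35 days.
Each is the last Saturday of its month (at least one falls on the 29th or later, ruling out '4th Saturday').
Last Saturday of November 2009: November 28, 2009.
Last Saturday of December 2009: December 26, 2009.
Last Saturday of January 2010: January 30, 2010.
Last Saturday of February 2010: February 27, 2010.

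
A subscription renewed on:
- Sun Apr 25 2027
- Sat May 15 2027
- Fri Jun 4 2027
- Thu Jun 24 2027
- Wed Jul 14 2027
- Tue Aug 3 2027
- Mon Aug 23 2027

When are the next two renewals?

Gaps between consecutive events: 20, 20, 20, 20, 20, 20 days — a constant 20-day interval.
Mon Aug 23 2027 + 20 days = Sun Sep 12 2027.
Sun Sep 12 2027 + 20 days = Sat Oct 2 2027.

Sun Sep 12 2027, Sat Oct 2 2027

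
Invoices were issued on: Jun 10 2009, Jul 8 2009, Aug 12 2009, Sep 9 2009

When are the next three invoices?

All dates are Wednesdays, 28, 35, 28 days apart.
Specifically, the 2nd Wednesday of each month.
2nd Wednesday of October 2009: Oct 14 2009.
2nd Wednesday of November 2009: Nov 11 2009.
December 2009 — 2nd Wednesday is Dec 9 2009.

Oct 14 2009, Nov 11 2009, Dec 9 2009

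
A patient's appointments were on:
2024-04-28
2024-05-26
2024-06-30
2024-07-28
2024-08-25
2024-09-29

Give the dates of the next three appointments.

All Sundays; the gaps (28, 35, 28, 28, 35) vary with month length.
This is the last Sunday of each month.
Last Sunday of October 2024: 2024-10-27.
Last Sunday of November 2024: 2024-11-24.
December 2024 ends with Sunday 2024-12-29.

2024-10-27, 2024-11-24, 2024-12-29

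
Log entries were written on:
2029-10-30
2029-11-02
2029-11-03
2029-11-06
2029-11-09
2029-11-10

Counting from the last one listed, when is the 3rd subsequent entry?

2029-11-17

Gaps: 3, 1, 3, 3, 1 days — not constant, but cyclic with period 3.
The events fall on every Tuesday, Friday and Saturday.
The following Tuesday is 2029-11-13.
The following Friday is 2029-11-16.
The following Saturday is 2029-11-17.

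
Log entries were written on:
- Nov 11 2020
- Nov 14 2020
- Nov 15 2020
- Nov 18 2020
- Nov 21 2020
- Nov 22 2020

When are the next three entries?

Nov 25 2020, Nov 28 2020, Nov 29 2020

Every event lands on a Wednesday or Saturday or Sunday (gaps cycle 3, 1, 3, 3, 1).
So the schedule is: every Wednesday, Saturday and Sunday.
Next Wednesday: Nov 25 2020.
Next Saturday: Nov 28 2020.
Next Sunday: Nov 29 2020.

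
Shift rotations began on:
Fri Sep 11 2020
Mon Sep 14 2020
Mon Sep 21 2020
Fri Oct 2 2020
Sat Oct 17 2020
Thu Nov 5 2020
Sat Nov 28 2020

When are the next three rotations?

Intervals are 3, 7, 11, 15, 19, 23 days — an arithmetic progression with common difference 4.
Next gap: 27 days. Sat Nov 28 2020 + 27 days = Fri Dec 25 2020.
Next gap: 31 days. Fri Dec 25 2020 + 31 days = Mon Jan 25 2021.
Next gap: 35 days. Mon Jan 25 2021 + 35 days = Mon Mar 1 2021.

Fri Dec 25 2020, Mon Jan 25 2021, Mon Mar 1 2021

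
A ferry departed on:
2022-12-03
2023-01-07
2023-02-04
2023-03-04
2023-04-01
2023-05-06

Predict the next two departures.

All dates are Saturdays, 35, 28, 28, 28, 35 days apart.
Specifically, the 1st Saturday of each month.
June 2023 — 1st Saturday is 2023-06-03.
1st Saturday of July 2023: 2023-07-01.

2023-06-03, 2023-07-01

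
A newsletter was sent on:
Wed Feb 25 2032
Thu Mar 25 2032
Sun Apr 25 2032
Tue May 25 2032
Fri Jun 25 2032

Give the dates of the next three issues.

Sun Jul 25 2032, Wed Aug 25 2032, Sat Sep 25 2032

Each date is the 25th; the gaps (29, 31, 30, 31) track the month lengths.
The rule is the 25th of each month.
July 2032: Sun Jul 25 2032.
Next: August 2032 → Wed Aug 25 2032.
Next: September 2032 → Sat Sep 25 2032.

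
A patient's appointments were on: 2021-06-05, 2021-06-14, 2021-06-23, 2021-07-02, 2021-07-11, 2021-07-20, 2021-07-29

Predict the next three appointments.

The spacing is 9, 9, 9, 9, 9, 9 days — always 9 days.
2021-07-29 + 9 days = 2021-08-07.
2021-08-07 + 9 days = 2021-08-16.
2021-08-16 + 9 days = 2021-08-25.

2021-08-07, 2021-08-16, 2021-08-25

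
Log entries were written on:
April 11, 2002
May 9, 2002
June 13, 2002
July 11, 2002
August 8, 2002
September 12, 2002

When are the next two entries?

October 10, 2002; November 14, 2002

All dates are Thursdays, 28, 35, 28, 28, 35 days apart.
Specifically, the 2nd Thursday of each month.
October 2002 — 2nd Thursday is October 10, 2002.
November 2002 — 2nd Thursday is November 14, 2002.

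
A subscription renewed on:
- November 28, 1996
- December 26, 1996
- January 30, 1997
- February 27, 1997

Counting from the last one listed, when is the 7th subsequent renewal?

September 25, 1997

Every date is a Thursday; gaps 28, 35, 28 days.
Each is the last Thursday of its month (at least one falls on the 29th or later, ruling out '4th Thursday').
March 1997 ends with Thursday March 27, 1997.
April 1997 ends with Thursday April 24, 1997.
May 1997 ends with Thursday May 29, 1997.
June 1997 ends with Thursday June 26, 1997.
July 1997 ends with Thursday July 31, 1997.
August 1997 ends with Thursday August 28, 1997.
Last Thursday of September 1997: September 25, 1997.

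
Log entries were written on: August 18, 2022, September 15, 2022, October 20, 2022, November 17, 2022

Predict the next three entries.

These are Thursdays at 28- or 35-day spacing (28, 35, 28).
The pattern: 3rd Thursday of the month.
3rd Thursday of December 2022: December 15, 2022.
3rd Thursday of January 2023: January 19, 2023.
3rd Thursday of February 2023: February 16, 2023.

December 15, 2022; January 19, 2023; February 16, 2023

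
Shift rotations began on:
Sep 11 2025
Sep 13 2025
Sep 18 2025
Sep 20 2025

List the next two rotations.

The gap pattern 2, 5, 2 repeats every 2 events.
These are the Thursdays and Saturdays of each week.
The following Thursday is Sep 25 2025.
The following Saturday is Sep 27 2025.

Sep 25 2025, Sep 27 2025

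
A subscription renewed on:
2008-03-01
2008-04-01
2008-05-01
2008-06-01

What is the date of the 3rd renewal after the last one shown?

Each date is the 1st; the gaps (31, 30, 31) track the month lengths.
The rule is the 1st of each month.
Next: July 2008 → 2008-07-01.
August 2008: 2008-08-01.
Next: September 2008 → 2008-09-01.

2008-09-01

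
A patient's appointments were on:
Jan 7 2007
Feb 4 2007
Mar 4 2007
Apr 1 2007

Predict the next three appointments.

Every event comes 28 days after the last (28, 28, 28).
Apr 1 2007 + 28 days = Apr 29 2007.
Apr 29 2007 + 28 days = May 27 2007.
May 27 2007 + 28 days = Jun 24 2007.

Apr 29 2007, May 27 2007, Jun 24 2007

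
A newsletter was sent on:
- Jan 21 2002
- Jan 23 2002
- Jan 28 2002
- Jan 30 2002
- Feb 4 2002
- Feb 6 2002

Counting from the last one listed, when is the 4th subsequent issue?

Every event lands on a Monday or Wednesday (gaps cycle 2, 5, 2, 5, 2).
So the schedule is: every Monday and Wednesday.
Next Monday: Feb 11 2002.
Next Wednesday: Feb 13 2002.
Next Monday: Feb 18 2002.
The following Wednesday is Feb 20 2002.

Feb 20 2002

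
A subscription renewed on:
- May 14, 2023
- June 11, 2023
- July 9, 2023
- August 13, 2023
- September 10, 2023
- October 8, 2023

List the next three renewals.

November 12, 2023; December 10, 2023; January 14, 2024

All dates are Sundays, 28, 28, 35, 28, 28 days apart.
Specifically, the 2nd Sunday of each month.
November 2023 — 2nd Sunday is November 12, 2023.
2nd Sunday of December 2023: December 10, 2023.
January 2024 — 2nd Sunday is January 14, 2024.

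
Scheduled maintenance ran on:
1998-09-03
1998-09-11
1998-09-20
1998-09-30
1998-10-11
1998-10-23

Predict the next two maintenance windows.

1998-11-05, 1998-11-19

Intervals are 8, 9, 10, 11, 12 days — an arithmetic progression with common difference 1.
Next gap: 13 days. 1998-10-23 + 13 days = 1998-11-05.
Next gap: 14 days. 1998-11-05 + 14 days = 1998-11-19.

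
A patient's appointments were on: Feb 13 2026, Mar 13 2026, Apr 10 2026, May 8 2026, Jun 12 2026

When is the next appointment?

Jul 10 2026

All dates are Fridays, 28, 28, 28, 35 days apart.
Specifically, the 2nd Friday of each month.
2nd Friday of July 2026: Jul 10 2026.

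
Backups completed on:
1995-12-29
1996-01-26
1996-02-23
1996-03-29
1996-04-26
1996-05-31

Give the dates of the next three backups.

1996-06-28, 1996-07-26, 1996-08-30

These are Fridays with 28, 28, 35, 28, 35-day gaps.
Each is the final Friday of its month — 1995-12-29 is past the 28th, so '4th Friday' doesn't fit.
June 1996 ends with Friday 1996-06-28.
Last Friday of July 1996: 1996-07-26.
August 1996 ends with Friday 1996-08-30.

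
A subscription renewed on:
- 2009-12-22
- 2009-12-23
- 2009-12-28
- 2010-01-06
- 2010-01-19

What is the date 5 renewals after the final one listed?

The spacing grows by 4 each time: 1, 5, 9, 13 days.
Next gap: 17 days. 2010-01-19 + 17 days = 2010-02-05.
Next gap: 21 days. 2010-02-05 + 21 days = 2010-02-26.
Next gap: 25 days. 2010-02-26 + 25 days = 2010-03-23.
Next gap: 29 days. 2010-03-23 + 29 days = 2010-04-21.
Next gap: 33 days. 2010-04-21 + 33 days = 2010-05-24.

2010-05-24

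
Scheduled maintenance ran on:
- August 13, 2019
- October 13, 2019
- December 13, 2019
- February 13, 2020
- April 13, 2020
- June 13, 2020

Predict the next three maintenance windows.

August 13, 2020; October 13, 2020; December 13, 2020

Each date is the 13th; the gaps (61, 61, 62, 60, 61) track the month lengths.
The rule is the 13th of every 2 months.
August 2020: August 13, 2020.
Next: October 2020 → October 13, 2020.
December 2020: December 13, 2020.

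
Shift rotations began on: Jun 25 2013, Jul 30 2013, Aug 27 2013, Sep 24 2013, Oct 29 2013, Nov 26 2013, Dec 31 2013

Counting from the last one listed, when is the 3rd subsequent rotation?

All Tuesdays; the gaps (35, 28, 28, 35, 28, 35) vary with month length.
This is the last Tuesday of each month.
Last Tuesday of January 2014: Jan 28 2014.
Last Tuesday of February 2014: Feb 25 2014.
Last Tuesday of March 2014: Mar 25 2014.

Mar 25 2014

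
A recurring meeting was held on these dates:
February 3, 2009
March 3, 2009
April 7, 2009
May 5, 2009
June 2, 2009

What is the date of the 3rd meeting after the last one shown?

September 1, 2009

These are Tuesdays at 28- or 35-day spacing (28, 35, 28, 28).
The pattern: 1st Tuesday of the month.
July 2009 — 1st Tuesday is July 7, 2009.
1st Tuesday of August 2009: August 4, 2009.
1st Tuesday of September 2009: September 1, 2009.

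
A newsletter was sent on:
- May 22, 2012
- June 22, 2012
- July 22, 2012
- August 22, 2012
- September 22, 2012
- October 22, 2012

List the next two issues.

November 22, 2012; December 22, 2012

Gaps: 31, 30, 31, 31, 30 days — not constant. Every event is on the 22nd of the month.
Pattern: the 22nd of each month.
Next: November 2012 → November 22, 2012.
Next: December 2012 → December 22, 2012.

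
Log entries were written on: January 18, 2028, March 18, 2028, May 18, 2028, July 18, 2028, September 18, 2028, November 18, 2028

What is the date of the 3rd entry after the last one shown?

Gaps: 60, 61, 61, 62, 61 days — not constant. Every event is on the 18th of the month.
Pattern: the 18th of every 2 months.
Next: January 2029 → January 18, 2029.
Next: March 2029 → March 18, 2029.
May 2029: May 18, 2029.

May 18, 2029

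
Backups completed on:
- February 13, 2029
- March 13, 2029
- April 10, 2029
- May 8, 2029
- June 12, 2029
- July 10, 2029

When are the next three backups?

August 14, 2029; September 11, 2029; October 9, 2029

All dates are Tuesdays, 28, 28, 28, 35, 28 days apart.
Specifically, the 2nd Tuesday of each month.
August 2029 — 2nd Tuesday is August 14, 2029.
2nd Tuesday of September 2029: September 11, 2029.
October 2029 — 2nd Tuesday is October 9, 2029.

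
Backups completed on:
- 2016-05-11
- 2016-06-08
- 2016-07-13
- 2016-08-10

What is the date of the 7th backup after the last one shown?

All dates are Wednesdays, 28, 35, 28 days apart.
Specifically, the 2nd Wednesday of each month.
2nd Wednesday of September 2016: 2016-09-14.
2nd Wednesday of October 2016: 2016-10-12.
November 2016 — 2nd Wednesday is 2016-11-09.
December 2016 — 2nd Wednesday is 2016-12-14.
January 2017 — 2nd Wednesday is 2017-01-11.
2nd Wednesday of February 2017: 2017-02-08.
March 2017 — 2nd Wednesday is 2017-03-08.

2017-03-08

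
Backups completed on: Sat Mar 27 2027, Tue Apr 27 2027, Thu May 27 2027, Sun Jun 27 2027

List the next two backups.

Each date is the 27th; the gaps (31, 30, 31) track the month lengths.
The rule is the 27th of each month.
July 2027: Tue Jul 27 2027.
August 2027: Fri Aug 27 2027.

Tue Jul 27 2027, Fri Aug 27 2027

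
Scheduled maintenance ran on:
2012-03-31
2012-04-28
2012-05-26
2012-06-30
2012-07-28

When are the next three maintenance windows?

Every date is a Saturday; gaps 28, 28, 35, 28 days.
Each is the last Saturday of its month (at least one falls on the 29th or later, ruling out '4th Saturday').
Last Saturday of August 2012: 2012-08-25.
Last Saturday of September 2012: 2012-09-29.
October 2012 ends with Saturday 2012-10-27.

2012-08-25, 2012-09-29, 2012-10-27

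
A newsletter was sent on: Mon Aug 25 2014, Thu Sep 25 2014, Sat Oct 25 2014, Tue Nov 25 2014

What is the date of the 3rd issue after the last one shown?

Wed Feb 25 2015

The day-of-month is always 25 (31, 30, 31 days between events).
So this recurs on the 25th of each month.
December 2014: Thu Dec 25 2014.
January 2015: Sun Jan 25 2015.
Next: February 2015 → Wed Feb 25 2015.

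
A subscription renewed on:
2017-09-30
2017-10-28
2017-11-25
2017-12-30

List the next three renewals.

2018-01-27, 2018-02-24, 2018-03-31

All Saturdays; the gaps (28, 28, 35) vary with month length.
This is the last Saturday of each month.
January 2018 ends with Saturday 2018-01-27.
Last Saturday of February 2018: 2018-02-24.
March 2018 ends with Saturday 2018-03-31.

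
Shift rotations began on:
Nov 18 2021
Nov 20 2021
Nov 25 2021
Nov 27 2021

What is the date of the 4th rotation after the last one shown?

Every event lands on a Thursday or Saturday (gaps cycle 2, 5, 2).
So the schedule is: every Thursday and Saturday.
The following Thursday is Dec 2 2021.
Next Saturday: Dec 4 2021.
The following Thursday is Dec 9 2021.
Next Saturday: Dec 11 2021.

Dec 11 2021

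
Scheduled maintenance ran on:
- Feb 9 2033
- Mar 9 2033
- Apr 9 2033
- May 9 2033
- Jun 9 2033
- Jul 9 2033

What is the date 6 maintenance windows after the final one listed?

Each date is the 9th; the gaps (28, 31, 30, 31, 30) track the month lengths.
The rule is the 9th of each month.
Next: August 2033 → Aug 9 2033.
Next: September 2033 → Sep 9 2033.
Next: October 2033 → Oct 9 2033.
November 2033: Nov 9 2033.
December 2033: Dec 9 2033.
Next: January 2034 → Jan 9 2034.

Jan 9 2034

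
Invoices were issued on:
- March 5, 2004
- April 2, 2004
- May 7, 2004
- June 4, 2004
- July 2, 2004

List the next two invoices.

These are Fridays at 28- or 35-day spacing (28, 35, 28, 28).
The pattern: 1st Friday of the month.
August 2004 — 1st Friday is August 6, 2004.
September 2004 — 1st Friday is September 3, 2004.

August 6, 2004; September 3, 2004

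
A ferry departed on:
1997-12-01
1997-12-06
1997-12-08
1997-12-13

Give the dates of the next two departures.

1997-12-15, 1997-12-20

The gap pattern 5, 2, 5 repeats every 2 events.
These are the Mondays and Saturdays of each week.
Next Monday: 1997-12-15.
Next Saturday: 1997-12-20.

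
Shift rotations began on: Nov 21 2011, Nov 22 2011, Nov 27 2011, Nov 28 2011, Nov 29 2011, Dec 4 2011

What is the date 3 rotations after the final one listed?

Dec 11 2011

The gap pattern 1, 5, 1, 1, 5 repeats every 3 events.
These are the Mondays, Tuesdays and Sundays of each week.
The following Monday is Dec 5 2011.
Next Tuesday: Dec 6 2011.
The following Sunday is Dec 11 2011.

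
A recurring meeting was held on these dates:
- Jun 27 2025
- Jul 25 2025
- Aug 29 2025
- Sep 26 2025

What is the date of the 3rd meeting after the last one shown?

Every date is a Friday; gaps 28, 35, 28 days.
Each is the last Friday of its month (at least one falls on the 29th or later, ruling out '4th Friday').
Last Friday of October 2025: Oct 31 2025.
November 2025 ends with Friday Nov 28 2025.
Last Friday of December 2025: Dec 26 2025.

Dec 26 2025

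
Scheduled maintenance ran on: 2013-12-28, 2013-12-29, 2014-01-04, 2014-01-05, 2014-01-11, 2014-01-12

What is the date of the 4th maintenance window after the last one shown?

The gap pattern 1, 6, 1, 6, 1 repeats every 2 events.
These are the Saturdays and Sundays of each week.
The following Saturday is 2014-01-18.
Next Sunday: 2014-01-19.
Next Saturday: 2014-01-25.
Next Sunday: 2014-01-26.

2014-01-26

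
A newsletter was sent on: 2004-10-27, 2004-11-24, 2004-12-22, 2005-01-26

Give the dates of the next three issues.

These are Wednesdays at 28- or 35-day spacing (28, 28, 35).
The pattern: 4th Wednesday of the month.
February 2005 — 4th Wednesday is 2005-02-23.
4th Wednesday of March 2005: 2005-03-23.
4th Wednesday of April 2005: 2005-04-27.

2005-02-23, 2005-03-23, 2005-04-27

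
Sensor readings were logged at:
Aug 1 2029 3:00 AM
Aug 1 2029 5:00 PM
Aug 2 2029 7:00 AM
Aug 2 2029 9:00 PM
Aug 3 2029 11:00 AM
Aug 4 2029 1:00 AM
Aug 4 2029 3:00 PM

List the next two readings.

Aug 5 2029 5:00 AM, Aug 5 2029 7:00 PM

The interval is a steady 14 hours (14, 14, 14, 14, 14, 14).
Aug 4 2029 3:00 PM + 14 h = Aug 5 2029 5:00 AM.
Aug 5 2029 5:00 AM + 14 h = Aug 5 2029 7:00 PM.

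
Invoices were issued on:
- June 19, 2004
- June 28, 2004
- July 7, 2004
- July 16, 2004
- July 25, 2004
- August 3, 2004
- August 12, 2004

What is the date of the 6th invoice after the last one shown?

Gaps between consecutive events: 9, 9, 9, 9, 9, 9 days — a constant 9-day interval.
August 12, 2004 + 9 days = August 21, 2004.
August 21, 2004 + 9 days = August 30, 2004.
August 30, 2004 + 9 days = September 8, 2004.
September 8, 2004 + 9 days = September 17, 2004.
September 17, 2004 + 9 days = September 26, 2004.
September 26, 2004 + 9 days = October 5, 2004.

October 5, 2004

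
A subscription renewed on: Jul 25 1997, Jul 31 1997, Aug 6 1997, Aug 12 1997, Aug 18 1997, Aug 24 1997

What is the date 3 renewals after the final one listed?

Gaps between consecutive events: 6, 6, 6, 6, 6 days — a constant 6-day interval.
Aug 24 1997 + 6 days = Aug 30 1997.
Aug 30 1997 + 6 days = Sep 5 1997.
Sep 5 1997 + 6 days = Sep 11 1997.

Sep 11 1997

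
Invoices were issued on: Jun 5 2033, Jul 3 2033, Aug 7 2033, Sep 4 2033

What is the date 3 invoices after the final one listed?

All dates are Sundays, 28, 35, 28 days apart.
Specifically, the 1st Sunday of each month.
1st Sunday of October 2033: Oct 2 2033.
November 2033 — 1st Sunday is Nov 6 2033.
1st Sunday of December 2033: Dec 4 2033.

Dec 4 2033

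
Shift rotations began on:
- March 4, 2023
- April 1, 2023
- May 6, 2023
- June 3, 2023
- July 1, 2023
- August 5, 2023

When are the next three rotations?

All dates are Saturdays, 28, 35, 28, 28, 35 days apart.
Specifically, the 1st Saturday of each month.
September 2023 — 1st Saturday is September 2, 2023.
October 2023 — 1st Saturday is October 7, 2023.
November 2023 — 1st Saturday is November 4, 2023.

September 2, 2023; October 7, 2023; November 4, 2023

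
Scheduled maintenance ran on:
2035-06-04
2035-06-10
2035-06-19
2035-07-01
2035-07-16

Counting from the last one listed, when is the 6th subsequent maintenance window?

The spacing grows by 3 each time: 6, 9, 12, 15 days.
Next gap: 18 days. 2035-07-16 + 18 days = 2035-08-03.
Next gap: 21 days. 2035-08-03 + 21 days = 2035-08-24.
Next gap: 24 days. 2035-08-24 + 24 days = 2035-09-17.
Next gap: 27 days. 2035-09-17 + 27 days = 2035-10-14.
Next gap: 30 days. 2035-10-14 + 30 days = 2035-11-13.
Next gap: 33 days. 2035-11-13 + 33 days = 2035-12-16.

2035-12-16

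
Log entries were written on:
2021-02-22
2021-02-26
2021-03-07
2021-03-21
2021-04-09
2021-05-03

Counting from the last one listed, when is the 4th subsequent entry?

The spacing grows by 5 each time: 4, 9, 14, 19, 24 days.
Next gap: 29 days. 2021-05-03 + 29 days = 2021-06-01.
Next gap: 34 days. 2021-06-01 + 34 days = 2021-07-05.
Next gap: 39 days. 2021-07-05 + 39 days = 2021-08-13.
Next gap: 44 days. 2021-08-13 + 44 days = 2021-09-26.

2021-09-26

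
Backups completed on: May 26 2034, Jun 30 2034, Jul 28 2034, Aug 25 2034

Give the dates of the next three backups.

Sep 29 2034, Oct 27 2034, Nov 24 2034

All Fridays; the gaps (35, 28, 28) vary with month length.
This is the last Friday of each month.
Last Friday of September 2034: Sep 29 2034.
October 2034 ends with Friday Oct 27 2034.
Last Friday of November 2034: Nov 24 2034.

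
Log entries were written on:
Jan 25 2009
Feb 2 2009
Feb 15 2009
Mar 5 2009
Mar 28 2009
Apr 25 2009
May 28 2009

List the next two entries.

The spacing grows by 5 each time: 8, 13, 18, 23, 28, 33 days.
Next gap: 38 days. May 28 2009 + 38 days = Jul 5 2009.
Next gap: 43 days. Jul 5 2009 + 43 days = Aug 17 2009.

Jul 5 2009, Aug 17 2009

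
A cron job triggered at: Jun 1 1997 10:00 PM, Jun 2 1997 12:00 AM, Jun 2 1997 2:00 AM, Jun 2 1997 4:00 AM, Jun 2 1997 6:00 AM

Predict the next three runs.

Gaps: 2, 2, 2, 2 hours — each event is 2 hours after the previous one.
Jun 2 1997 6:00 AM + 2 h = Jun 2 1997 8:00 AM.
Jun 2 1997 8:00 AM + 2 h = Jun 2 1997 10:00 AM.
Jun 2 1997 10:00 AM + 2 h = Jun 2 1997 12:00 PM.

Jun 2 1997 8:00 AM, Jun 2 1997 10:00 AM, Jun 2 1997 12:00 PM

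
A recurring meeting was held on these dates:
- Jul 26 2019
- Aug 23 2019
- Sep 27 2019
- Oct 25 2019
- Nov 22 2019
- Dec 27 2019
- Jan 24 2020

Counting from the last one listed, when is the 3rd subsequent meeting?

Apr 24 2020

All dates are Fridays, 28, 35, 28, 28, 35, 28 days apart.
Specifically, the 4th Friday of each month.
4th Friday of February 2020: Feb 28 2020.
March 2020 — 4th Friday is Mar 27 2020.
April 2020 — 4th Friday is Apr 24 2020.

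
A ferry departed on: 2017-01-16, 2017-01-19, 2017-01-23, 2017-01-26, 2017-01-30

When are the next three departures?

Gaps: 3, 4, 3, 4 days — not constant, but cyclic with period 2.
The events fall on every Monday and Thursday.
Next Thursday: 2017-02-02.
The following Monday is 2017-02-06.
The following Thursday is 2017-02-09.

2017-02-02, 2017-02-06, 2017-02-09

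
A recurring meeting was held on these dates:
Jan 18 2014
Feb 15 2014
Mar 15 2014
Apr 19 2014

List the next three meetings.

May 17 2014, Jun 21 2014, Jul 19 2014

These are Saturdays at 28- or 35-day spacing (28, 28, 35).
The pattern: 3rd Saturday of the month.
May 2014 — 3rd Saturday is May 17 2014.
June 2014 — 3rd Saturday is Jun 21 2014.
July 2014 — 3rd Saturday is Jul 19 2014.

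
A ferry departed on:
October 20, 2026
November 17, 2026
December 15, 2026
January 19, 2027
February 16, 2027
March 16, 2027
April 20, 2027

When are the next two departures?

May 18, 2027; June 15, 2027

These are Tuesdays at 28- or 35-day spacing (28, 28, 35, 28, 28, 35).
The pattern: 3rd Tuesday of the month.
3rd Tuesday of May 2027: May 18, 2027.
June 2027 — 3rd Tuesday is June 15, 2027.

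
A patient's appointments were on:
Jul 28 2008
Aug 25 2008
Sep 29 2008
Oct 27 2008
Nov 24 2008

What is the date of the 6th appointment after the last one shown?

May 25 2009

All Mondays; the gaps (28, 35, 28, 28) vary with month length.
This is the last Monday of each month.
Last Monday of December 2008: Dec 29 2008.
Last Monday of January 2009: Jan 26 2009.
February 2009 ends with Monday Feb 23 2009.
March 2009 ends with Monday Mar 30 2009.
April 2009 ends with Monday Apr 27 2009.
Last Monday of May 2009: May 25 2009.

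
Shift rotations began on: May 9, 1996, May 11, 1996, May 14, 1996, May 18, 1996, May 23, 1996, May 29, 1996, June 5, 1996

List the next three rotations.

Gaps: 2, 3, 4, 5, 6, 7 days — each gap is 1 larger than the previous one.
Next gap: 8 days. June 5, 1996 + 8 days = June 13, 1996.
Next gap: 9 days. June 13, 1996 + 9 days = June 22, 1996.
Next gap: 10 days. June 22, 1996 + 10 days = July 2, 1996.

June 13, 1996; June 22, 1996; July 2, 1996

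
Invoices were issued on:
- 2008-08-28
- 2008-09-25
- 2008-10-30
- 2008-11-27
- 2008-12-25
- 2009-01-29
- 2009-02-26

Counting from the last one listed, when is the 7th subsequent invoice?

2009-09-24

All Thursdays; the gaps (28, 35, 28, 28, 35, 28) vary with month length.
This is the last Thursday of each month.
March 2009 ends with Thursday 2009-03-26.
April 2009 ends with Thursday 2009-04-30.
May 2009 ends with Thursday 2009-05-28.
Last Thursday of June 2009: 2009-06-25.
July 2009 ends with Thursday 2009-07-30.
Last Thursday of August 2009: 2009-08-27.
Last Thursday of September 2009: 2009-09-24.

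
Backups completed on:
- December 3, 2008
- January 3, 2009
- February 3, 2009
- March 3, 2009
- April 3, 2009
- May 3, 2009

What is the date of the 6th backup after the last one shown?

Each date is the 3rd; the gaps (31, 31, 28, 31, 30) track the month lengths.
The rule is the 3rd of each month.
June 2009: June 3, 2009.
Next: July 2009 → July 3, 2009.
Next: August 2009 → August 3, 2009.
Next: September 2009 → September 3, 2009.
October 2009: October 3, 2009.
November 2009: November 3, 2009.

November 3, 2009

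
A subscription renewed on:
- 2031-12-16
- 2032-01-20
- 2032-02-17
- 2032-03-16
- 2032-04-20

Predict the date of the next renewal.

2032-05-18

All dates are Tuesdays, 35, 28, 28, 35 days apart.
Specifically, the 3rd Tuesday of each month.
May 2032 — 3rd Tuesday is 2032-05-18.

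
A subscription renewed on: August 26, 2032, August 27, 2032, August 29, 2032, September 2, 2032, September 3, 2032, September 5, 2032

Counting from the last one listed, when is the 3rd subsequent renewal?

September 12, 2032

Gaps: 1, 2, 4, 1, 2 days — not constant, but cyclic with period 3.
The events fall on every Thursday, Friday and Sunday.
Next Thursday: September 9, 2032.
Next Friday: September 10, 2032.
The following Sunday is September 12, 2032.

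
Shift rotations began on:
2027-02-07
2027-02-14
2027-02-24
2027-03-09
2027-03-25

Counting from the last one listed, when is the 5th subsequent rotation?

2027-07-28

The spacing grows by 3 each time: 7, 10, 13, 16 days.
Next gap: 19 days. 2027-03-25 + 19 days = 2027-04-13.
Next gap: 22 days. 2027-04-13 + 22 days = 2027-05-05.
Next gap: 25 days. 2027-05-05 + 25 days = 2027-05-30.
Next gap: 28 days. 2027-05-30 + 28 days = 2027-06-27.
Next gap: 31 days. 2027-06-27 + 31 days = 2027-07-28.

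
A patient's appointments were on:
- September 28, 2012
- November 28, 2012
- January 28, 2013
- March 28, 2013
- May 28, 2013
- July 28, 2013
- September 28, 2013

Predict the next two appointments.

November 28, 2013; January 28, 2014

Gaps: 61, 61, 59, 61, 61, 62 days — not constant. Every event is on the 28th of the month.
Pattern: the 28th of every 2 months.
November 2013: November 28, 2013.
January 2014: January 28, 2014.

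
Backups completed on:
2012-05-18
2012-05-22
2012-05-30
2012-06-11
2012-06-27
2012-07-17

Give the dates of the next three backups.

2012-08-10, 2012-09-07, 2012-10-09

The spacing grows by 4 each time: 4, 8, 12, 16, 20 days.
Next gap: 24 days. 2012-07-17 + 24 days = 2012-08-10.
Next gap: 28 days. 2012-08-10 + 28 days = 2012-09-07.
Next gap: 32 days. 2012-09-07 + 32 days = 2012-10-09.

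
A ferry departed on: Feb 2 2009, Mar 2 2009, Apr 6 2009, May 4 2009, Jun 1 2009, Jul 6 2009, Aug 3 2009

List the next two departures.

Sep 7 2009, Oct 5 2009

These are Mondays at 28- or 35-day spacing (28, 35, 28, 28, 35, 28).
The pattern: 1st Monday of the month.
September 2009 — 1st Monday is Sep 7 2009.
1st Monday of October 2009: Oct 5 2009.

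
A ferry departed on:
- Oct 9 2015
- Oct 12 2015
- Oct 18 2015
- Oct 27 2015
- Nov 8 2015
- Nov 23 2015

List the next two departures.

Dec 11 2015, Jan 1 2016

The spacing grows by 3 each time: 3, 6, 9, 12, 15 days.
Next gap: 18 days. Nov 23 2015 + 18 days = Dec 11 2015.
Next gap: 21 days. Dec 11 2015 + 21 days = Jan 1 2016.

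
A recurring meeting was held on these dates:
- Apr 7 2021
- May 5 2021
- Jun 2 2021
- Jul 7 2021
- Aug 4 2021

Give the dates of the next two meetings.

Sep 1 2021, Oct 6 2021

Gaps: 28, 28, 35, 28 days — a mix of 28 and 35. Every date is a Wednesday.
Each is the 1st Wednesday of its month.
1st Wednesday of September 2021: Sep 1 2021.
October 2021 — 1st Wednesday is Oct 6 2021.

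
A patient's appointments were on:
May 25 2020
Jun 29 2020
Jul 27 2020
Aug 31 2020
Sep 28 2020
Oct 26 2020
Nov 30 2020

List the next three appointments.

These are Mondays with 35, 28, 35, 28, 28, 35-day gaps.
Each is the final Monday of its month — Jun 29 2020 is past the 28th, so '4th Monday' doesn't fit.
Last Monday of December 2020: Dec 28 2020.
Last Monday of January 2021: Jan 25 2021.
Last Monday of February 2021: Feb 22 2021.

Dec 28 2020, Jan 25 2021, Feb 22 2021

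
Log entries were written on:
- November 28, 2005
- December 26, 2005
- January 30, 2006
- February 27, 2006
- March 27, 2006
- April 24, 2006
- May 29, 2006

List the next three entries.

These are Mondays with 28, 35, 28, 28, 28, 35-day gaps.
Each is the final Monday of its month — January 30, 2006 is past the 28th, so '4th Monday' doesn't fit.
June 2006 ends with Monday June 26, 2006.
July 2006 ends with Monday July 31, 2006.
August 2006 ends with Monday August 28, 2006.

June 26, 2006; July 31, 2006; August 28, 2006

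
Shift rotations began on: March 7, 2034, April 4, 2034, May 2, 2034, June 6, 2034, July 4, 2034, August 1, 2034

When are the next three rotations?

Gaps: 28, 28, 35, 28, 28 days — a mix of 28 and 35. Every date is a Tuesday.
Each is the 1st Tuesday of its month.
September 2034 — 1st Tuesday is September 5, 2034.
1st Tuesday of October 2034: October 3, 2034.
November 2034 — 1st Tuesday is November 7, 2034.

September 5, 2034; October 3, 2034; November 7, 2034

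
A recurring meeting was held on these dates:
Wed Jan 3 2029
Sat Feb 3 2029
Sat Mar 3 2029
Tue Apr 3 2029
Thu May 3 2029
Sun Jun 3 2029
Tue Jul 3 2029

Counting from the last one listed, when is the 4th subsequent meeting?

Sat Nov 3 2029

Gaps: 31, 28, 31, 30, 31, 30 days — not constant. Every event is on the 3rd of the month.
Pattern: the 3rd of each month.
Next: August 2029 → Fri Aug 3 2029.
Next: September 2029 → Mon Sep 3 2029.
October 2029: Wed Oct 3 2029.
Next: November 2029 → Sat Nov 3 2029.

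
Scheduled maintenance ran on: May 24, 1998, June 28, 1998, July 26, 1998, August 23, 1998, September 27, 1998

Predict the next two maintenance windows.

Gaps: 35, 28, 28, 35 days — a mix of 28 and 35. Every date is a Sunday.
Each is the 4th Sunday of its month.
October 1998 — 4th Sunday is October 25, 1998.
November 1998 — 4th Sunday is November 22, 1998.

October 25, 1998; November 22, 1998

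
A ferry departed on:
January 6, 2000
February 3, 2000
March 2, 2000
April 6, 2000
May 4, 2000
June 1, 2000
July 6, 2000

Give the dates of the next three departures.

These are Thursdays at 28- or 35-day spacing (28, 28, 35, 28, 28, 35).
The pattern: 1st Thursday of the month.
1st Thursday of August 2000: August 3, 2000.
September 2000 — 1st Thursday is September 7, 2000.
1st Thursday of October 2000: October 5, 2000.

August 3, 2000; September 7, 2000; October 5, 2000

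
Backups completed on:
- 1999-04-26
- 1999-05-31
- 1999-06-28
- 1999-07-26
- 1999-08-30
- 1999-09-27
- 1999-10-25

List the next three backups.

1999-11-29, 1999-12-27, 2000-01-31

All Mondays; the gaps (35, 28, 28, 35, 28, 28) vary with month length.
This is the last Monday of each month.
November 1999 ends with Monday 1999-11-29.
December 1999 ends with Monday 1999-12-27.
Last Monday of January 2000: 2000-01-31.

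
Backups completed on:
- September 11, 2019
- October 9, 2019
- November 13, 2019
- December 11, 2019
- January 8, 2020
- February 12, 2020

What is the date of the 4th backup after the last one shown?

June 10, 2020

All dates are Wednesdays, 28, 35, 28, 28, 35 days apart.
Specifically, the 2nd Wednesday of each month.
2nd Wednesday of March 2020: March 11, 2020.
April 2020 — 2nd Wednesday is April 8, 2020.
May 2020 — 2nd Wednesday is May 13, 2020.
June 2020 — 2nd Wednesday is June 10, 2020.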